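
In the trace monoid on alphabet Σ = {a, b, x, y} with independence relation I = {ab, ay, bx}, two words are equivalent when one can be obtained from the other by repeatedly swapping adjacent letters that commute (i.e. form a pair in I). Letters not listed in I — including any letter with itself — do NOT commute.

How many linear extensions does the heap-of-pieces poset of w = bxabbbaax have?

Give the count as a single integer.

126

drop 0:b onto floor
drop 1:x onto floor
drop 2:a onto {1:x}
drop 3:b onto {0:b}
drop 4:b onto {3:b}
drop 5:b onto {4:b}
drop 6:a onto {2:a}
drop 7:a onto {6:a}
drop 8:x onto {7:a}
ground layer = {0:b, 1:x}
drop-orders for the pieces not yet dropped (sum over which currently-grounded one goes next):
  1 to go: {5} 1  {8} 1
  2 to go: {4,5} 1  {5,8} 2  {7,8} 1
  3 to go: {3,4,5} 1  {4,5,8} 3  {5,7,8} 3  {6,7,8} 1
  4 to go: {0,3,4,5} 1  {2,6,7,8} 1  {3,4,5,8} 4  {4,5,7,8} 6  {5,6,7,8} 4
  5 to go: {0,3,4,5,8} 5  {1,2,6,7,8} 1  {2,5,6,7,8} 5  {3,4,5,7,8} 10  {4,5,6,7,8} 10
  6 to go: {0,3,4,5,7,8} 15  {1,2,5,6,7,8} 6  {2,4,5,6,7,8} 15  {3,4,5,6,7,8} 20
  7 to go: {0,3,4,5,6,7,8} 35  {1,2,4,5,6,7,8} 21  {2,3,4,5,6,7,8} 35
  if 0:b drops first: 56 orders
  if 1:x drops first: 70 orders
heap linearizations: 126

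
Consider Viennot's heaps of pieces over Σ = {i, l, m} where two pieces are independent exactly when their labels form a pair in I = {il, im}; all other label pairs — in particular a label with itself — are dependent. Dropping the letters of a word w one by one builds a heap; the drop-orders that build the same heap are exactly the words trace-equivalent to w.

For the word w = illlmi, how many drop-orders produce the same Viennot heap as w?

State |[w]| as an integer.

0(i) covers ∅
1(l) covers ∅
2(l) covers 1:l
3(l) covers 2:l
4(m) covers 3:l
5(i) covers 0:i
floor of heap: 0:i, 1:l
completions by unplaced set U, small U first (add the entries for U minus each lowest piece of U):
  |U|=1: {4}:1  {5}:1
  |U|=2: {0,5}:1  {3,4}:1  {4,5}:2
  |U|=3: {0,4,5}:3  {2,3,4}:1  {3,4,5}:3
  |U|=4: {0,3,4,5}:6  {1,2,3,4}:1  {2,3,4,5}:4
  start at 0(i): 5
  start at 1(l): 10
sum over floor = 15

15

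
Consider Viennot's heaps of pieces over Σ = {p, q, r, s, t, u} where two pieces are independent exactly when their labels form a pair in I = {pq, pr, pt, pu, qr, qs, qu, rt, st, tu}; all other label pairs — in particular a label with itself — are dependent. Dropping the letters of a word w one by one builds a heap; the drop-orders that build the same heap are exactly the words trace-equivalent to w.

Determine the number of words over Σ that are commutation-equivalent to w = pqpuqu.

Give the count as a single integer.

90

0(p) covers ∅
1(q) covers ∅
2(p) covers 0:p
3(u) covers ∅
4(q) covers 1:q
5(u) covers 3:u
floor of heap: 0:p, 1:q, 3:u
completions by unplaced set U, small U first (add the entries for U minus each lowest piece of U):
  |U|=1: {2}:1  {4}:1  {5}:1
  |U|=2: {0,2}:1  {1,4}:1  {2,4}:2  {2,5}:2  {3,5}:1  {4,5}:2
  |U|=3: {0,2,4}:3  {0,2,5}:3  {1,2,4}:3  {1,4,5}:3  {2,3,5}:3  {2,4,5}:6  {3,4,5}:3
  |U|=4: {0,1,2,4}:6  {0,2,3,5}:6  {0,2,4,5}:12  {1,2,4,5}:12  {1,3,4,5}:6  {2,3,4,5}:12
  start at 0(p): 30
  start at 1(q): 30
  start at 3(u): 30
sum over floor = 90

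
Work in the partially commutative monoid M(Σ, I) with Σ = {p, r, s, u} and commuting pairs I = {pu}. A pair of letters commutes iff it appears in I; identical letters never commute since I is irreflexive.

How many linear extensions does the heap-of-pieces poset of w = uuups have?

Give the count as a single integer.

piece 0:u — minimal
piece 1:u rests on {0:u}
piece 2:u rests on {1:u}
piece 3:p — minimal
piece 4:s rests on {2:u, 3:p}
minimal pieces: {0:u, 3:p}
ways to finish when only these pieces remain (= sum over removing one remaining piece with nothing left below it):
  1 left: {4}→1
  2 left: {2,4}→1  {3,4}→1
  3 left: {1,2,4}→1  {2,3,4}→2
  placing 0:u first → 3 extensions
  placing 3:p first → 1 extensions
total linear extensions = 4

4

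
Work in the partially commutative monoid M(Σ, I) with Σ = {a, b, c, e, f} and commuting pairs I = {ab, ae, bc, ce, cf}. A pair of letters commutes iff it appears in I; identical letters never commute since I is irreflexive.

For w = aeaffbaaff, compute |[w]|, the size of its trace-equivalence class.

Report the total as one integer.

9

#0=a has no predecessor
#1=e has no predecessor
#2=a depends on [0:a]
#3=f depends on [1:e, 2:a]
#4=f depends on [3:f]
#5=b depends on [4:f]
#6=a depends on [4:f]
#7=a depends on [6:a]
#8=f depends on [5:b, 7:a]
#9=f depends on [8:f]
sources: [0:a, 1:e]
N(rest) = Σ N(rest − s) over sources s of rest; N(one piece) = 1:
  size 1 → [9]=1
  size 2 → [8,9]=1
  size 3 → [5,8,9]=1  [7,8,9]=1
  size 4 → [5,7,8,9]=2  [6,7,8,9]=1
  size 5 → [5,6,7,8,9]=3
  size 6 → [4,5,6,7,8,9]=3
  size 7 → [3,4,5,6,7,8,9]=3
  size 8 → [1,3,4,5,6,7,8,9]=3  [2,3,4,5,6,7,8,9]=3
  first=0(a) contributes 6
  first=1(e) contributes 3
|[w]| = 9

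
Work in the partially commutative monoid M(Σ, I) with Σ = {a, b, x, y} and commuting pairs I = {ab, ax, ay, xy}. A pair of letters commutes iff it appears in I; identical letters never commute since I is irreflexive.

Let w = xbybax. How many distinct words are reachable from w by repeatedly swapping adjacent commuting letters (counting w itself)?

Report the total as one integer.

6

0(x) covers ∅
1(b) covers 0:x
2(y) covers 1:b
3(b) covers 2:y
4(a) covers ∅
5(x) covers 3:b
floor of heap: 0:x, 4:a
completions by unplaced set U, small U first (add the entries for U minus each lowest piece of U):
  |U|=1: {4}:1  {5}:1
  |U|=2: {3,5}:1  {4,5}:2
  |U|=3: {2,3,5}:1  {3,4,5}:3
  |U|=4: {1,2,3,5}:1  {2,3,4,5}:4
  start at 0(x): 5
  start at 4(a): 1
sum over floor = 6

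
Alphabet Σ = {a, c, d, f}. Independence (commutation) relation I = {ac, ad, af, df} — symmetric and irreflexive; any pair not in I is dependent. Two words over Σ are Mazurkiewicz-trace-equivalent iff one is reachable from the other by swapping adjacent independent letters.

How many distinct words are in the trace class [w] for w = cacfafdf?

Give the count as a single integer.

112

piece 0:c — minimal
piece 1:a — minimal
piece 2:c rests on {0:c}
piece 3:f rests on {2:c}
piece 4:a rests on {1:a}
piece 5:f rests on {3:f}
piece 6:d rests on {2:c}
piece 7:f rests on {5:f}
minimal pieces: {0:c, 1:a}
ways to finish when only these pieces remain (= sum over removing one remaining piece with nothing left below it):
  1 left: {4}→1  {6}→1  {7}→1
  2 left: {1,4}→1  {4,6}→2  {4,7}→2  {5,7}→1  {6,7}→2
  3 left: {1,4,6}→3  {1,4,7}→3  {3,5,7}→1  {4,5,7}→3  {4,6,7}→6  {5,6,7}→3
  4 left: {1,4,5,7}→6  {1,4,6,7}→12  {3,4,5,7}→4  {3,5,6,7}→4  {4,5,6,7}→12
  5 left: {1,3,4,5,7}→10  {1,4,5,6,7}→30  {2,3,5,6,7}→4  {3,4,5,6,7}→20
  6 left: {0,2,3,5,6,7}→4  {1,3,4,5,6,7}→60  {2,3,4,5,6,7}→24
  placing 0:c first → 84 extensions
  placing 1:a first → 28 extensions
total linear extensions = 112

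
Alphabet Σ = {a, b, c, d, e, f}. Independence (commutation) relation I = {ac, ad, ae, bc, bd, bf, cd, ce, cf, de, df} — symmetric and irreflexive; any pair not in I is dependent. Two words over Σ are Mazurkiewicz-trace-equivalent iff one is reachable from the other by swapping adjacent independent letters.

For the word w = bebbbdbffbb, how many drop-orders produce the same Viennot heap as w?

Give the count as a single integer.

308

0(b) covers ∅
1(e) covers 0:b
2(b) covers 1:e
3(b) covers 2:b
4(b) covers 3:b
5(d) covers ∅
6(b) covers 4:b
7(f) covers 1:e
8(f) covers 7:f
9(b) covers 6:b
10(b) covers 9:b
floor of heap: 0:b, 5:d
completions by unplaced set U, small U first (add the entries for U minus each lowest piece of U):
  |U|=1: {5}:1  {8}:1  {10}:1
  |U|=2: {5,8}:2  {5,10}:2  {7,8}:1  {8,10}:2  {9,10}:1
  |U|=3: {5,7,8}:3  {5,8,10}:6  {5,9,10}:3  {6,9,10}:1  {7,8,10}:3  {8,9,10}:3
  |U|=4: {4,6,9,10}:1  {5,6,9,10}:4  {5,7,8,10}:12  {5,8,9,10}:12  {6,8,9,10}:4  {7,8,9,10}:6
  |U|=5: {3,4,6,9,10}:1  {4,5,6,9,10}:5  {4,6,8,9,10}:5  {5,6,8,9,10}:20  {5,7,8,9,10}:30  {6,7,8,9,10}:10
  |U|=6: {2,3,4,6,9,10}:1  {3,4,5,6,9,10}:6  {3,4,6,8,9,10}:6  {4,5,6,8,9,10}:30  {4,6,7,8,9,10}:15  {5,6,7,8,9,10}:60
  |U|=7: {2,3,4,5,6,9,10}:7  {2,3,4,6,8,9,10}:7  {3,4,5,6,8,9,10}:42  {3,4,6,7,8,9,10}:21  {4,5,6,7,8,9,10}:105
  |U|=8: {2,3,4,5,6,8,9,10}:56  {2,3,4,6,7,8,9,10}:28  {3,4,5,6,7,8,9,10}:168
  |U|=9: {1,2,3,4,6,7,8,9,10}:28  {2,3,4,5,6,7,8,9,10}:252
  start at 0(b): 280
  start at 5(d): 28
sum over floor = 308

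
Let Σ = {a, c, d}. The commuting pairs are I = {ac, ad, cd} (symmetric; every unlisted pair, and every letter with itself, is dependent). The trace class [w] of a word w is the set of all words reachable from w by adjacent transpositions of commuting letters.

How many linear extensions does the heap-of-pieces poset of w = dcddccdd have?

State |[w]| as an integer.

56

drop 0:d onto floor
drop 1:c onto floor
drop 2:d onto {0:d}
drop 3:d onto {2:d}
drop 4:c onto {1:c}
drop 5:c onto {4:c}
drop 6:d onto {3:d}
drop 7:d onto {6:d}
ground layer = {0:d, 1:c}
drop-orders for the pieces not yet dropped (sum over which currently-grounded one goes next):
  1 to go: {5} 1  {7} 1
  2 to go: {4,5} 1  {5,7} 2  {6,7} 1
  3 to go: {1,4,5} 1  {3,6,7} 1  {4,5,7} 3  {5,6,7} 3
  4 to go: {1,4,5,7} 4  {2,3,6,7} 1  {3,5,6,7} 4  {4,5,6,7} 6
  5 to go: {0,2,3,6,7} 1  {1,4,5,6,7} 10  {2,3,5,6,7} 5  {3,4,5,6,7} 10
  6 to go: {0,2,3,5,6,7} 6  {1,3,4,5,6,7} 20  {2,3,4,5,6,7} 15
  if 0:d drops first: 35 orders
  if 1:c drops first: 21 orders
heap linearizations: 56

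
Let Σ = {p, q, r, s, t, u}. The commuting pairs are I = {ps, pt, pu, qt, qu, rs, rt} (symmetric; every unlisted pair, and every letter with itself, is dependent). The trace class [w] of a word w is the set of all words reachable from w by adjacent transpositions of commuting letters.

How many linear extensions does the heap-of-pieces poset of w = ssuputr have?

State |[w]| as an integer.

0(s) covers ∅
1(s) covers 0:s
2(u) covers 1:s
3(p) covers ∅
4(u) covers 2:u
5(t) covers 4:u
6(r) covers 3:p, 4:u
floor of heap: 0:s, 3:p
completions by unplaced set U, small U first (add the entries for U minus each lowest piece of U):
  |U|=1: {5}:1  {6}:1
  |U|=2: {3,6}:1  {5,6}:2
  |U|=3: {3,5,6}:3  {4,5,6}:2
  |U|=4: {2,4,5,6}:2  {3,4,5,6}:5
  |U|=5: {1,2,4,5,6}:2  {2,3,4,5,6}:7
  start at 0(s): 9
  start at 3(p): 2
sum over floor = 11

11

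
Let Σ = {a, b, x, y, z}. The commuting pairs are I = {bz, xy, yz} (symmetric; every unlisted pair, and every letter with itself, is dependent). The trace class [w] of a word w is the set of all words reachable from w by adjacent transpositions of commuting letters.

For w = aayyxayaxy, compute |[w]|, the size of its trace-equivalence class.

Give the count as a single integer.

6

#0=a has no predecessor
#1=a depends on [0:a]
#2=y depends on [1:a]
#3=y depends on [2:y]
#4=x depends on [1:a]
#5=a depends on [3:y, 4:x]
#6=y depends on [5:a]
#7=a depends on [6:y]
#8=x depends on [7:a]
#9=y depends on [7:a]
sources: [0:a]
N(rest) = Σ N(rest − s) over sources s of rest; N(one piece) = 1:
  size 1 → [8]=1  [9]=1
  size 2 → [8,9]=2
  size 3 → [7,8,9]=2
  size 4 → [6,7,8,9]=2
  size 5 → [5,6,7,8,9]=2
  size 6 → [3,5,6,7,8,9]=2  [4,5,6,7,8,9]=2
  size 7 → [2,3,5,6,7,8,9]=2  [3,4,5,6,7,8,9]=4
  size 8 → [2,3,4,5,6,7,8,9]=6
  first=0(a) contributes 6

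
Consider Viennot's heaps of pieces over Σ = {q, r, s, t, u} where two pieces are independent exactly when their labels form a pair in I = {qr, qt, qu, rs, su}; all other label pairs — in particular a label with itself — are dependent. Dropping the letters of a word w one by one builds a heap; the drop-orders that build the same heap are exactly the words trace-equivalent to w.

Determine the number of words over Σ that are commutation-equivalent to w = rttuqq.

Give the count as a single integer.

15

#0=r has no predecessor
#1=t depends on [0:r]
#2=t depends on [1:t]
#3=u depends on [2:t]
#4=q has no predecessor
#5=q depends on [4:q]
sources: [0:r, 4:q]
N(rest) = Σ N(rest − s) over sources s of rest; N(one piece) = 1:
  size 1 → [3]=1  [5]=1
  size 2 → [2,3]=1  [3,5]=2  [4,5]=1
  size 3 → [1,2,3]=1  [2,3,5]=3  [3,4,5]=3
  size 4 → [0,1,2,3]=1  [1,2,3,5]=4  [2,3,4,5]=6
  first=0(r) contributes 10
  first=4(q) contributes 5
|[w]| = 15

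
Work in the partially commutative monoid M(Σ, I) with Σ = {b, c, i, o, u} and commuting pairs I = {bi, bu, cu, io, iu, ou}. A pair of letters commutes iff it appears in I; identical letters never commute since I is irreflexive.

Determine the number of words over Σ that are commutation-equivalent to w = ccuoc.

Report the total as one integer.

5

piece 0:c — minimal
piece 1:c rests on {0:c}
piece 2:u — minimal
piece 3:o rests on {1:c}
piece 4:c rests on {3:o}
minimal pieces: {0:c, 2:u}
ways to finish when only these pieces remain (= sum over removing one remaining piece with nothing left below it):
  1 left: {2}→1  {4}→1
  2 left: {2,4}→2  {3,4}→1
  3 left: {1,3,4}→1  {2,3,4}→3
  placing 0:c first → 4 extensions
  placing 2:u first → 1 extensions
total linear extensions = 5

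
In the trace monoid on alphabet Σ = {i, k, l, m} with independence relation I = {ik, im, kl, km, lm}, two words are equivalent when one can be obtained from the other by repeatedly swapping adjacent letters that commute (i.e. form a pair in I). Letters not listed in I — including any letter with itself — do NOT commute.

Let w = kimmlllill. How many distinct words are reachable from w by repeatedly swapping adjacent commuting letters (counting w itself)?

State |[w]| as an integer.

360

piece 0:k — minimal
piece 1:i — minimal
piece 2:m — minimal
piece 3:m rests on {2:m}
piece 4:l rests on {1:i}
piece 5:l rests on {4:l}
piece 6:l rests on {5:l}
piece 7:i rests on {6:l}
piece 8:l rests on {7:i}
piece 9:l rests on {8:l}
minimal pieces: {0:k, 1:i, 2:m}
ways to finish when only these pieces remain (= sum over removing one remaining piece with nothing left below it):
  1 left: {0}→1  {3}→1  {9}→1
  2 left: {0,3}→2  {0,9}→2  {2,3}→1  {3,9}→2  {8,9}→1
  3 left: {0,2,3}→3  {0,3,9}→6  {0,8,9}→3  {2,3,9}→3  {3,8,9}→3  {7,8,9}→1
  4 left: {0,2,3,9}→12  {0,3,8,9}→12  {0,7,8,9}→4  {2,3,8,9}→6  {3,7,8,9}→4  {6,7,8,9}→1
  5 left: {0,2,3,8,9}→30  {0,3,7,8,9}→20  {0,6,7,8,9}→5  {2,3,7,8,9}→10  {3,6,7,8,9}→5  {5,6,7,8,9}→1
  6 left: {0,2,3,7,8,9}→60  {0,3,6,7,8,9}→30  {0,5,6,7,8,9}→6  {2,3,6,7,8,9}→15  {3,5,6,7,8,9}→6  {4,5,6,7,8,9}→1
  7 left: {0,2,3,6,7,8,9}→105  {0,3,5,6,7,8,9}→42  {0,4,5,6,7,8,9}→7  {1,4,5,6,7,8,9}→1  {2,3,5,6,7,8,9}→21  {3,4,5,6,7,8,9}→7
  8 left: {0,1,4,5,6,7,8,9}→8  {0,2,3,5,6,7,8,9}→168  {0,3,4,5,6,7,8,9}→56  {1,3,4,5,6,7,8,9}→8  {2,3,4,5,6,7,8,9}→28
  placing 0:k first → 36 extensions
  placing 1:i first → 252 extensions
  placing 2:m first → 72 extensions
total linear extensions = 360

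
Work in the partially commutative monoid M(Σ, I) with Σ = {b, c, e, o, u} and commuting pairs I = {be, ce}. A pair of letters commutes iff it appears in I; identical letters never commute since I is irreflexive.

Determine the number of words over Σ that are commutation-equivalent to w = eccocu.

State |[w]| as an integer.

3

0(e) covers ∅
1(c) covers ∅
2(c) covers 1:c
3(o) covers 0:e, 2:c
4(c) covers 3:o
5(u) covers 4:c
floor of heap: 0:e, 1:c
completions by unplaced set U, small U first (add the entries for U minus each lowest piece of U):
  |U|=1: {5}:1
  |U|=2: {4,5}:1
  |U|=3: {3,4,5}:1
  |U|=4: {0,3,4,5}:1  {2,3,4,5}:1
  start at 0(e): 1
  start at 1(c): 2
sum over floor = 3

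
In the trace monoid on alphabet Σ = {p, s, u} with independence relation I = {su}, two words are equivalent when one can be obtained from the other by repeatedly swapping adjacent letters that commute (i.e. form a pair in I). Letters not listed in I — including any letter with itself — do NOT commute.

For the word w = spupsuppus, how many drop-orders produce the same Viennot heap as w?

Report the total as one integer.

4

#0=s has no predecessor
#1=p depends on [0:s]
#2=u depends on [1:p]
#3=p depends on [2:u]
#4=s depends on [3:p]
#5=u depends on [3:p]
#6=p depends on [4:s, 5:u]
#7=p depends on [6:p]
#8=u depends on [7:p]
#9=s depends on [7:p]
sources: [0:s]
N(rest) = Σ N(rest − s) over sources s of rest; N(one piece) = 1:
  size 1 → [8]=1  [9]=1
  size 2 → [8,9]=2
  size 3 → [7,8,9]=2
  size 4 → [6,7,8,9]=2
  size 5 → [4,6,7,8,9]=2  [5,6,7,8,9]=2
  size 6 → [4,5,6,7,8,9]=4
  size 7 → [3,4,5,6,7,8,9]=4
  size 8 → [2,3,4,5,6,7,8,9]=4
  first=0(s) contributes 4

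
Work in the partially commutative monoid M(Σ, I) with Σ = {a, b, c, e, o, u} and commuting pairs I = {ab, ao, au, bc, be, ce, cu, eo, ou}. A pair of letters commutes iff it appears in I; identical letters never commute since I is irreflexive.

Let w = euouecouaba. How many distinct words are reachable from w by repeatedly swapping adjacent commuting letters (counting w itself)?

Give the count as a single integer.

456

#0=e has no predecessor
#1=u depends on [0:e]
#2=o has no predecessor
#3=u depends on [1:u]
#4=e depends on [3:u]
#5=c depends on [2:o]
#6=o depends on [5:c]
#7=u depends on [4:e]
#8=a depends on [4:e, 5:c]
#9=b depends on [6:o, 7:u]
#10=a depends on [8:a]
sources: [0:e, 2:o]
N(rest) = Σ N(rest − s) over sources s of rest; N(one piece) = 1:
  size 1 → [9]=1  [10]=1
  size 2 → [6,9]=1  [7,9]=1  [8,10]=1  [9,10]=2
  size 3 → [6,7,9]=2  [6,9,10]=3  [7,9,10]=3  [8,9,10]=3
  size 4 → [6,7,9,10]=8  [6,8,9,10]=6  [7,8,9,10]=6
  size 5 → [4,7,8,9,10]=6  [5,6,8,9,10]=6  [6,7,8,9,10]=20
  size 6 → [2,5,6,8,9,10]=6  [3,4,7,8,9,10]=6  [4,6,7,8,9,10]=26  [5,6,7,8,9,10]=26
  size 7 → [1,3,4,7,8,9,10]=6  [2,5,6,7,8,9,10]=32  [3,4,6,7,8,9,10]=32  [4,5,6,7,8,9,10]=52
  size 8 → [0,1,3,4,7,8,9,10]=6  [1,3,4,6,7,8,9,10]=38  [2,4,5,6,7,8,9,10]=84  [3,4,5,6,7,8,9,10]=84
  size 9 → [0,1,3,4,6,7,8,9,10]=44  [1,3,4,5,6,7,8,9,10]=122  [2,3,4,5,6,7,8,9,10]=168
  first=0(e) contributes 290
  first=2(o) contributes 166
|[w]| = 456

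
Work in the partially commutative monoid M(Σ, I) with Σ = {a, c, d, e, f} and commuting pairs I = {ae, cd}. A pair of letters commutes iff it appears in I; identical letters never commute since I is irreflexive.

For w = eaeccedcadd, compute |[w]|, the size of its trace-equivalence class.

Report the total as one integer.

drop 0:e onto floor
drop 1:a onto floor
drop 2:e onto {0:e}
drop 3:c onto {1:a, 2:e}
drop 4:c onto {3:c}
drop 5:e onto {4:c}
drop 6:d onto {5:e}
drop 7:c onto {5:e}
drop 8:a onto {6:d, 7:c}
drop 9:d onto {8:a}
drop 10:d onto {9:d}
ground layer = {0:e, 1:a}
drop-orders for the pieces not yet dropped (sum over which currently-grounded one goes next):
  1 to go: {10} 1
  2 to go: {9,10} 1
  3 to go: {8,9,10} 1
  4 to go: {6,8,9,10} 1  {7,8,9,10} 1
  5 to go: {6,7,8,9,10} 2
  6 to go: {5,6,7,8,9,10} 2
  7 to go: {4,5,6,7,8,9,10} 2
  8 to go: {3,4,5,6,7,8,9,10} 2
  9 to go: {1,3,4,5,6,7,8,9,10} 2  {2,3,4,5,6,7,8,9,10} 2
  if 0:e drops first: 4 orders
  if 1:a drops first: 2 orders
heap linearizations: 6

6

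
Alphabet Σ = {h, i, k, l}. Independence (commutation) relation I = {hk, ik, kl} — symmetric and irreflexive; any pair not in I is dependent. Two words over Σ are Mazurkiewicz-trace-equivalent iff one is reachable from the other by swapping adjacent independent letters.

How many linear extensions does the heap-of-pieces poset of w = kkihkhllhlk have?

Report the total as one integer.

330

0(k) covers ∅
1(k) covers 0:k
2(i) covers ∅
3(h) covers 2:i
4(k) covers 1:k
5(h) covers 3:h
6(l) covers 5:h
7(l) covers 6:l
8(h) covers 7:l
9(l) covers 8:h
10(k) covers 4:k
floor of heap: 0:k, 2:i
completions by unplaced set U, small U first (add the entries for U minus each lowest piece of U):
  |U|=1: {9}:1  {10}:1
  |U|=2: {4,10}:1  {8,9}:1  {9,10}:2
  |U|=3: {1,4,10}:1  {4,9,10}:3  {7,8,9}:1  {8,9,10}:3
  |U|=4: {0,1,4,10}:1  {1,4,9,10}:4  {4,8,9,10}:6  {6,7,8,9}:1  {7,8,9,10}:4
  |U|=5: {0,1,4,9,10}:5  {1,4,8,9,10}:10  {4,7,8,9,10}:10  {5,6,7,8,9}:1  {6,7,8,9,10}:5
  |U|=6: {0,1,4,8,9,10}:15  {1,4,7,8,9,10}:20  {3,5,6,7,8,9}:1  {4,6,7,8,9,10}:15  {5,6,7,8,9,10}:6
  |U|=7: {0,1,4,7,8,9,10}:35  {1,4,6,7,8,9,10}:35  {2,3,5,6,7,8,9}:1  {3,5,6,7,8,9,10}:7  {4,5,6,7,8,9,10}:21
  |U|=8: {0,1,4,6,7,8,9,10}:70  {1,4,5,6,7,8,9,10}:56  {2,3,5,6,7,8,9,10}:8  {3,4,5,6,7,8,9,10}:28
  |U|=9: {0,1,4,5,6,7,8,9,10}:126  {1,3,4,5,6,7,8,9,10}:84  {2,3,4,5,6,7,8,9,10}:36
  start at 0(k): 120
  start at 2(i): 210
sum over floor = 330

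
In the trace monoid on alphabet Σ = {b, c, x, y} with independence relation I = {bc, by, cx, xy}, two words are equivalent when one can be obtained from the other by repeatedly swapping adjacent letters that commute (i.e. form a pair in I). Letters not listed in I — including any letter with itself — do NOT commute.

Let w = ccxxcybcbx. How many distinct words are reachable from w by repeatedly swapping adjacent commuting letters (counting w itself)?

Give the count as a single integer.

piece 0:c — minimal
piece 1:c rests on {0:c}
piece 2:x — minimal
piece 3:x rests on {2:x}
piece 4:c rests on {1:c}
piece 5:y rests on {4:c}
piece 6:b rests on {3:x}
piece 7:c rests on {5:y}
piece 8:b rests on {6:b}
piece 9:x rests on {8:b}
minimal pieces: {0:c, 2:x}
ways to finish when only these pieces remain (= sum over removing one remaining piece with nothing left below it):
  1 left: {7}→1  {9}→1
  2 left: {5,7}→1  {7,9}→2  {8,9}→1
  3 left: {4,5,7}→1  {5,7,9}→3  {6,8,9}→1  {7,8,9}→3
  4 left: {1,4,5,7}→1  {3,6,8,9}→1  {4,5,7,9}→4  {5,7,8,9}→6  {6,7,8,9}→4
  5 left: {0,1,4,5,7}→1  {1,4,5,7,9}→5  {2,3,6,8,9}→1  {3,6,7,8,9}→5  {4,5,7,8,9}→10  {5,6,7,8,9}→10
  6 left: {0,1,4,5,7,9}→6  {1,4,5,7,8,9}→15  {2,3,6,7,8,9}→6  {3,5,6,7,8,9}→15  {4,5,6,7,8,9}→20
  7 left: {0,1,4,5,7,8,9}→21  {1,4,5,6,7,8,9}→35  {2,3,5,6,7,8,9}→21  {3,4,5,6,7,8,9}→35
  8 left: {0,1,4,5,6,7,8,9}→56  {1,3,4,5,6,7,8,9}→70  {2,3,4,5,6,7,8,9}→56
  placing 0:c first → 126 extensions
  placing 2:x first → 126 extensions
total linear extensions = 252

252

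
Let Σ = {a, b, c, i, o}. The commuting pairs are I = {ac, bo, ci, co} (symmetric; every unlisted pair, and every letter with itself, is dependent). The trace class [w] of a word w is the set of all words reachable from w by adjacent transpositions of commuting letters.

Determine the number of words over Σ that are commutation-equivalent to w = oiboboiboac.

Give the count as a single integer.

30

#0=o has no predecessor
#1=i depends on [0:o]
#2=b depends on [1:i]
#3=o depends on [1:i]
#4=b depends on [2:b]
#5=o depends on [3:o]
#6=i depends on [4:b, 5:o]
#7=b depends on [6:i]
#8=o depends on [6:i]
#9=a depends on [7:b, 8:o]
#10=c depends on [7:b]
sources: [0:o]
N(rest) = Σ N(rest − s) over sources s of rest; N(one piece) = 1:
  size 1 → [9]=1  [10]=1
  size 2 → [8,9]=1  [9,10]=2
  size 3 → [7,9,10]=2  [8,9,10]=3
  size 4 → [7,8,9,10]=5
  size 5 → [6,7,8,9,10]=5
  size 6 → [4,6,7,8,9,10]=5  [5,6,7,8,9,10]=5
  size 7 → [2,4,6,7,8,9,10]=5  [3,5,6,7,8,9,10]=5  [4,5,6,7,8,9,10]=10
  size 8 → [2,4,5,6,7,8,9,10]=15  [3,4,5,6,7,8,9,10]=15
  size 9 → [2,3,4,5,6,7,8,9,10]=30
  first=0(o) contributes 30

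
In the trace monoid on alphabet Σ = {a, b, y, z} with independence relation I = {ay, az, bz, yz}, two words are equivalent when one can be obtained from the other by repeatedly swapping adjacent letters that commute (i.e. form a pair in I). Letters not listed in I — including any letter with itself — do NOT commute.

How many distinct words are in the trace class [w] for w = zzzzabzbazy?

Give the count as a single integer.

924

piece 0:z — minimal
piece 1:z rests on {0:z}
piece 2:z rests on {1:z}
piece 3:z rests on {2:z}
piece 4:a — minimal
piece 5:b rests on {4:a}
piece 6:z rests on {3:z}
piece 7:b rests on {5:b}
piece 8:a rests on {7:b}
piece 9:z rests on {6:z}
piece 10:y rests on {7:b}
minimal pieces: {0:z, 4:a}
ways to finish when only these pieces remain (= sum over removing one remaining piece with nothing left below it):
  1 left: {8}→1  {9}→1  {10}→1
  2 left: {6,9}→1  {8,9}→2  {8,10}→2  {9,10}→2
  3 left: {3,6,9}→1  {6,8,9}→3  {6,9,10}→3  {7,8,10}→2  {8,9,10}→6
  4 left: {2,3,6,9}→1  {3,6,8,9}→4  {3,6,9,10}→4  {5,7,8,10}→2  {6,8,9,10}→12  {7,8,9,10}→8
  5 left: {1,2,3,6,9}→1  {2,3,6,8,9}→5  {2,3,6,9,10}→5  {3,6,8,9,10}→20  {4,5,7,8,10}→2  {5,7,8,9,10}→10  {6,7,8,9,10}→20
  6 left: {0,1,2,3,6,9}→1  {1,2,3,6,8,9}→6  {1,2,3,6,9,10}→6  {2,3,6,8,9,10}→30  {3,6,7,8,9,10}→40  {4,5,7,8,9,10}→12  {5,6,7,8,9,10}→30
  7 left: {0,1,2,3,6,8,9}→7  {0,1,2,3,6,9,10}→7  {1,2,3,6,8,9,10}→42  {2,3,6,7,8,9,10}→70  {3,5,6,7,8,9,10}→70  {4,5,6,7,8,9,10}→42
  8 left: {0,1,2,3,6,8,9,10}→56  {1,2,3,6,7,8,9,10}→112  {2,3,5,6,7,8,9,10}→140  {3,4,5,6,7,8,9,10}→112
  9 left: {0,1,2,3,6,7,8,9,10}→168  {1,2,3,5,6,7,8,9,10}→252  {2,3,4,5,6,7,8,9,10}→252
  placing 0:z first → 504 extensions
  placing 4:a first → 420 extensions
total linear extensions = 924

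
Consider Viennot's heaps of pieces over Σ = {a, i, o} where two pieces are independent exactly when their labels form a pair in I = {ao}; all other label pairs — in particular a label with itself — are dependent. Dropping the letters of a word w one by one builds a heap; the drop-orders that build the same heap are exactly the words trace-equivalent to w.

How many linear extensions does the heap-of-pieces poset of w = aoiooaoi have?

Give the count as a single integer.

8

piece 0:a — minimal
piece 1:o — minimal
piece 2:i rests on {0:a, 1:o}
piece 3:o rests on {2:i}
piece 4:o rests on {3:o}
piece 5:a rests on {2:i}
piece 6:o rests on {4:o}
piece 7:i rests on {5:a, 6:o}
minimal pieces: {0:a, 1:o}
ways to finish when only these pieces remain (= sum over removing one remaining piece with nothing left below it):
  1 left: {7}→1
  2 left: {5,7}→1  {6,7}→1
  3 left: {4,6,7}→1  {5,6,7}→2
  4 left: {3,4,6,7}→1  {4,5,6,7}→3
  5 left: {3,4,5,6,7}→4
  6 left: {2,3,4,5,6,7}→4
  placing 0:a first → 4 extensions
  placing 1:o first → 4 extensions
total linear extensions = 8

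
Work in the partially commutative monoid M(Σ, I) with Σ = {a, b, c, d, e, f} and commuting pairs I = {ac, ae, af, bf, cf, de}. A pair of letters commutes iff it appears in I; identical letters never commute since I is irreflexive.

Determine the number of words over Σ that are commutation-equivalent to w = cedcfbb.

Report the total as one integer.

8

0(c) covers ∅
1(e) covers 0:c
2(d) covers 0:c
3(c) covers 1:e, 2:d
4(f) covers 1:e, 2:d
5(b) covers 3:c
6(b) covers 5:b
floor of heap: 0:c
completions by unplaced set U, small U first (add the entries for U minus each lowest piece of U):
  |U|=1: {4}:1  {6}:1
  |U|=2: {4,6}:2  {5,6}:1
  |U|=3: {3,5,6}:1  {4,5,6}:3
  |U|=4: {3,4,5,6}:4
  |U|=5: {1,3,4,5,6}:4  {2,3,4,5,6}:4
  start at 0(c): 8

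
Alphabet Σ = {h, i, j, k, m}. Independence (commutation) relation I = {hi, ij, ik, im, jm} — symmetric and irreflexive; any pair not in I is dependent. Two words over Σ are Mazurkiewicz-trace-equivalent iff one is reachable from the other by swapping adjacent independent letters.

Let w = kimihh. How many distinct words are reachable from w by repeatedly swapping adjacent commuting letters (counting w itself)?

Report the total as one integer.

15

piece 0:k — minimal
piece 1:i — minimal
piece 2:m rests on {0:k}
piece 3:i rests on {1:i}
piece 4:h rests on {2:m}
piece 5:h rests on {4:h}
minimal pieces: {0:k, 1:i}
ways to finish when only these pieces remain (= sum over removing one remaining piece with nothing left below it):
  1 left: {3}→1  {5}→1
  2 left: {1,3}→1  {3,5}→2  {4,5}→1
  3 left: {1,3,5}→3  {2,4,5}→1  {3,4,5}→3
  4 left: {0,2,4,5}→1  {1,3,4,5}→6  {2,3,4,5}→4
  placing 0:k first → 10 extensions
  placing 1:i first → 5 extensions
total linear extensions = 15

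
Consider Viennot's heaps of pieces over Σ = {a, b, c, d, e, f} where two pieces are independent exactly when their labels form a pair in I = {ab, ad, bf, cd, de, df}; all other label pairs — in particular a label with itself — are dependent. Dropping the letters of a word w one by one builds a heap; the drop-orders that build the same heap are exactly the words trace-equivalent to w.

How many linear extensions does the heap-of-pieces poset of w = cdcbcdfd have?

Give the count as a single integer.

0(c) covers ∅
1(d) covers ∅
2(c) covers 0:c
3(b) covers 1:d, 2:c
4(c) covers 3:b
5(d) covers 3:b
6(f) covers 4:c
7(d) covers 5:d
floor of heap: 0:c, 1:d
completions by unplaced set U, small U first (add the entries for U minus each lowest piece of U):
  |U|=1: {6}:1  {7}:1
  |U|=2: {4,6}:1  {5,7}:1  {6,7}:2
  |U|=3: {4,6,7}:3  {5,6,7}:3
  |U|=4: {4,5,6,7}:6
  |U|=5: {3,4,5,6,7}:6
  |U|=6: {1,3,4,5,6,7}:6  {2,3,4,5,6,7}:6
  start at 0(c): 12
  start at 1(d): 6
sum over floor = 18

18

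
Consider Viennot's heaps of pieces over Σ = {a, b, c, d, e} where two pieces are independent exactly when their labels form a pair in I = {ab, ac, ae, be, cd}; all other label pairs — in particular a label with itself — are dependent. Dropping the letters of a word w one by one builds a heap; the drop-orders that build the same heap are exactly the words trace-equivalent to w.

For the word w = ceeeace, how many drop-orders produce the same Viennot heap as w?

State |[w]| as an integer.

7

piece 0:c — minimal
piece 1:e rests on {0:c}
piece 2:e rests on {1:e}
piece 3:e rests on {2:e}
piece 4:a — minimal
piece 5:c rests on {3:e}
piece 6:e rests on {5:c}
minimal pieces: {0:c, 4:a}
ways to finish when only these pieces remain (= sum over removing one remaining piece with nothing left below it):
  1 left: {4}→1  {6}→1
  2 left: {4,6}→2  {5,6}→1
  3 left: {3,5,6}→1  {4,5,6}→3
  4 left: {2,3,5,6}→1  {3,4,5,6}→4
  5 left: {1,2,3,5,6}→1  {2,3,4,5,6}→5
  placing 0:c first → 6 extensions
  placing 4:a first → 1 extensions
total linear extensions = 7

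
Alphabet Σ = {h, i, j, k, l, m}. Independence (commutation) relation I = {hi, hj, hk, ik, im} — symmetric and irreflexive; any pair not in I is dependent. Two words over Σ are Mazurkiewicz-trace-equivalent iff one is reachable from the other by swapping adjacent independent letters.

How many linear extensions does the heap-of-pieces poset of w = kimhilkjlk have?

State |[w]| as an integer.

#0=k has no predecessor
#1=i has no predecessor
#2=m depends on [0:k]
#3=h depends on [2:m]
#4=i depends on [1:i]
#5=l depends on [3:h, 4:i]
#6=k depends on [5:l]
#7=j depends on [6:k]
#8=l depends on [7:j]
#9=k depends on [8:l]
sources: [0:k, 1:i]
N(rest) = Σ N(rest − s) over sources s of rest; N(one piece) = 1:
  size 1 → [9]=1
  size 2 → [8,9]=1
  size 3 → [7,8,9]=1
  size 4 → [6,7,8,9]=1
  size 5 → [5,6,7,8,9]=1
  size 6 → [3,5,6,7,8,9]=1  [4,5,6,7,8,9]=1
  size 7 → [1,4,5,6,7,8,9]=1  [2,3,5,6,7,8,9]=1  [3,4,5,6,7,8,9]=2
  size 8 → [0,2,3,5,6,7,8,9]=1  [1,3,4,5,6,7,8,9]=3  [2,3,4,5,6,7,8,9]=3
  first=0(k) contributes 6
  first=1(i) contributes 4
|[w]| = 10

10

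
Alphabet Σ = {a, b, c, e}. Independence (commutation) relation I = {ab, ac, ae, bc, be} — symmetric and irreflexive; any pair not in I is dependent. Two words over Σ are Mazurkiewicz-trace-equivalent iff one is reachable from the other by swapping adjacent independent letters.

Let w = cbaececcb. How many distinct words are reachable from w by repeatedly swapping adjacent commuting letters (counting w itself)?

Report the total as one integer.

#0=c has no predecessor
#1=b has no predecessor
#2=a has no predecessor
#3=e depends on [0:c]
#4=c depends on [3:e]
#5=e depends on [4:c]
#6=c depends on [5:e]
#7=c depends on [6:c]
#8=b depends on [1:b]
sources: [0:c, 1:b, 2:a]
N(rest) = Σ N(rest − s) over sources s of rest; N(one piece) = 1:
  size 1 → [2]=1  [7]=1  [8]=1
  size 2 → [1,8]=1  [2,7]=2  [2,8]=2  [6,7]=1  [7,8]=2
  size 3 → [1,2,8]=3  [1,7,8]=3  [2,6,7]=3  [2,7,8]=6  [5,6,7]=1  [6,7,8]=3
  size 4 → [1,2,7,8]=12  [1,6,7,8]=6  [2,5,6,7]=4  [2,6,7,8]=12  [4,5,6,7]=1  [5,6,7,8]=4
  size 5 → [1,2,6,7,8]=30  [1,5,6,7,8]=10  [2,4,5,6,7]=5  [2,5,6,7,8]=20  [3,4,5,6,7]=1  [4,5,6,7,8]=5
  size 6 → [0,3,4,5,6,7]=1  [1,2,5,6,7,8]=60  [1,4,5,6,7,8]=15  [2,3,4,5,6,7]=6  [2,4,5,6,7,8]=30  [3,4,5,6,7,8]=6
  size 7 → [0,2,3,4,5,6,7]=7  [0,3,4,5,6,7,8]=7  [1,2,4,5,6,7,8]=105  [1,3,4,5,6,7,8]=21  [2,3,4,5,6,7,8]=42
  first=0(c) contributes 168
  first=1(b) contributes 56
  first=2(a) contributes 28
|[w]| = 252

252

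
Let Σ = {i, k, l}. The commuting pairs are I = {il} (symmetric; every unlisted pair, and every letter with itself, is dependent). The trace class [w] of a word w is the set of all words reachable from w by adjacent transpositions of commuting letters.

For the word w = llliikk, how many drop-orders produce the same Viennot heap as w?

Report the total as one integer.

10

0(l) covers ∅
1(l) covers 0:l
2(l) covers 1:l
3(i) covers ∅
4(i) covers 3:i
5(k) covers 2:l, 4:i
6(k) covers 5:k
floor of heap: 0:l, 3:i
completions by unplaced set U, small U first (add the entries for U minus each lowest piece of U):
  |U|=1: {6}:1
  |U|=2: {5,6}:1
  |U|=3: {2,5,6}:1  {4,5,6}:1
  |U|=4: {1,2,5,6}:1  {2,4,5,6}:2  {3,4,5,6}:1
  |U|=5: {0,1,2,5,6}:1  {1,2,4,5,6}:3  {2,3,4,5,6}:3
  start at 0(l): 6
  start at 3(i): 4
sum over floor = 10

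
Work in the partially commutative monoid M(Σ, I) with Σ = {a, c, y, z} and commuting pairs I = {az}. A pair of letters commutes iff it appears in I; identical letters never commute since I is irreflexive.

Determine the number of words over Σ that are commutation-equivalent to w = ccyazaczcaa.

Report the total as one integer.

0(c) covers ∅
1(c) covers 0:c
2(y) covers 1:c
3(a) covers 2:y
4(z) covers 2:y
5(a) covers 3:a
6(c) covers 4:z, 5:a
7(z) covers 6:c
8(c) covers 7:z
9(a) covers 8:c
10(a) covers 9:a
floor of heap: 0:c
completions by unplaced set U, small U first (add the entries for U minus each lowest piece of U):
  |U|=1: {10}:1
  |U|=2: {9,10}:1
  |U|=3: {8,9,10}:1
  |U|=4: {7,8,9,10}:1
  |U|=5: {6,7,8,9,10}:1
  |U|=6: {4,6,7,8,9,10}:1  {5,6,7,8,9,10}:1
  |U|=7: {3,5,6,7,8,9,10}:1  {4,5,6,7,8,9,10}:2
  |U|=8: {3,4,5,6,7,8,9,10}:3
  |U|=9: {2,3,4,5,6,7,8,9,10}:3
  start at 0(c): 3

3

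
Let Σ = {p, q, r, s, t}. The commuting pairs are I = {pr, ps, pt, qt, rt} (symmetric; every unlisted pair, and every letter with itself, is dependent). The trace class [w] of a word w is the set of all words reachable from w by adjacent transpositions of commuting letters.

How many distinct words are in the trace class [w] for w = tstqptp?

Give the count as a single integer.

10

0(t) covers ∅
1(s) covers 0:t
2(t) covers 1:s
3(q) covers 1:s
4(p) covers 3:q
5(t) covers 2:t
6(p) covers 4:p
floor of heap: 0:t
completions by unplaced set U, small U first (add the entries for U minus each lowest piece of U):
  |U|=1: {5}:1  {6}:1
  |U|=2: {2,5}:1  {4,6}:1  {5,6}:2
  |U|=3: {2,5,6}:3  {3,4,6}:1  {4,5,6}:3
  |U|=4: {2,4,5,6}:6  {3,4,5,6}:4
  |U|=5: {2,3,4,5,6}:10
  start at 0(t): 10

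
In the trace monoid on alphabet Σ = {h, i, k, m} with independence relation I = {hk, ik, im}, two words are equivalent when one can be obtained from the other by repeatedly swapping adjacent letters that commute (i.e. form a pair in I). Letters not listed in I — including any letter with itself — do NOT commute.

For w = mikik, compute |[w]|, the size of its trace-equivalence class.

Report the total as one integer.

10

drop 0:m onto floor
drop 1:i onto floor
drop 2:k onto {0:m}
drop 3:i onto {1:i}
drop 4:k onto {2:k}
ground layer = {0:m, 1:i}
drop-orders for the pieces not yet dropped (sum over which currently-grounded one goes next):
  1 to go: {3} 1  {4} 1
  2 to go: {1,3} 1  {2,4} 1  {3,4} 2
  3 to go: {0,2,4} 1  {1,3,4} 3  {2,3,4} 3
  if 0:m drops first: 6 orders
  if 1:i drops first: 4 orders
heap linearizations: 10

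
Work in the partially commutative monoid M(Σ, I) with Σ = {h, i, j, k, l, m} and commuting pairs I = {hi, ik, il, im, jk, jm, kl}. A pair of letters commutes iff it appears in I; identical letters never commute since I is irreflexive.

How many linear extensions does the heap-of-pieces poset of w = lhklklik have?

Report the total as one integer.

80

piece 0:l — minimal
piece 1:h rests on {0:l}
piece 2:k rests on {1:h}
piece 3:l rests on {1:h}
piece 4:k rests on {2:k}
piece 5:l rests on {3:l}
piece 6:i — minimal
piece 7:k rests on {4:k}
minimal pieces: {0:l, 6:i}
ways to finish when only these pieces remain (= sum over removing one remaining piece with nothing left below it):
  1 left: {5}→1  {6}→1  {7}→1
  2 left: {3,5}→1  {4,7}→1  {5,6}→2  {5,7}→2  {6,7}→2
  3 left: {2,4,7}→1  {3,5,6}→3  {3,5,7}→3  {4,5,7}→3  {4,6,7}→3  {5,6,7}→6
  4 left: {2,4,5,7}→4  {2,4,6,7}→4  {3,4,5,7}→6  {3,5,6,7}→12  {4,5,6,7}→12
  5 left: {2,3,4,5,7}→10  {2,4,5,6,7}→20  {3,4,5,6,7}→30
  6 left: {1,2,3,4,5,7}→10  {2,3,4,5,6,7}→60
  placing 0:l first → 70 extensions
  placing 6:i first → 10 extensions
total linear extensions = 80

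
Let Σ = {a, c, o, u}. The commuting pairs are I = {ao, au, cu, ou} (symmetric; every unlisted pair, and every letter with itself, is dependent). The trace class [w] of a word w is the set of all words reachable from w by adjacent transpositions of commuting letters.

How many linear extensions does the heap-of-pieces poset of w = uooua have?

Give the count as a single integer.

30

drop 0:u onto floor
drop 1:o onto floor
drop 2:o onto {1:o}
drop 3:u onto {0:u}
drop 4:a onto floor
ground layer = {0:u, 1:o, 4:a}
drop-orders for the pieces not yet dropped (sum over which currently-grounded one goes next):
  1 to go: {2} 1  {3} 1  {4} 1
  2 to go: {0,3} 1  {1,2} 1  {2,3} 2  {2,4} 2  {3,4} 2
  3 to go: {0,2,3} 3  {0,3,4} 3  {1,2,3} 3  {1,2,4} 3  {2,3,4} 6
  if 0:u drops first: 12 orders
  if 1:o drops first: 12 orders
  if 4:a drops first: 6 orders
heap linearizations: 30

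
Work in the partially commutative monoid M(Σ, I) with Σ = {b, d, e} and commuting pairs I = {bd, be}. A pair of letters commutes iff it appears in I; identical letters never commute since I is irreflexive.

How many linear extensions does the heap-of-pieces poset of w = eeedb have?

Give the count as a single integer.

5

drop 0:e onto floor
drop 1:e onto {0:e}
drop 2:e onto {1:e}
drop 3:d onto {2:e}
drop 4:b onto floor
ground layer = {0:e, 4:b}
drop-orders for the pieces not yet dropped (sum over which currently-grounded one goes next):
  1 to go: {3} 1  {4} 1
  2 to go: {2,3} 1  {3,4} 2
  3 to go: {1,2,3} 1  {2,3,4} 3
  if 0:e drops first: 4 orders
  if 4:b drops first: 1 orders
heap linearizations: 5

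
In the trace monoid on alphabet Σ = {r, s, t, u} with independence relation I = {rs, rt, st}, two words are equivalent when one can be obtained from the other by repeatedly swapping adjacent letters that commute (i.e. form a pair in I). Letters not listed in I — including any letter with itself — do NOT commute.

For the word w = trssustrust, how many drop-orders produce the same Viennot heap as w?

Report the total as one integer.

144

#0=t has no predecessor
#1=r has no predecessor
#2=s has no predecessor
#3=s depends on [2:s]
#4=u depends on [0:t, 1:r, 3:s]
#5=s depends on [4:u]
#6=t depends on [4:u]
#7=r depends on [4:u]
#8=u depends on [5:s, 6:t, 7:r]
#9=s depends on [8:u]
#10=t depends on [8:u]
sources: [0:t, 1:r, 2:s]
N(rest) = Σ N(rest − s) over sources s of rest; N(one piece) = 1:
  size 1 → [9]=1  [10]=1
  size 2 → [9,10]=2
  size 3 → [8,9,10]=2
  size 4 → [5,8,9,10]=2  [6,8,9,10]=2  [7,8,9,10]=2
  size 5 → [5,6,8,9,10]=4  [5,7,8,9,10]=4  [6,7,8,9,10]=4
  size 6 → [5,6,7,8,9,10]=12
  size 7 → [4,5,6,7,8,9,10]=12
  size 8 → [0,4,5,6,7,8,9,10]=12  [1,4,5,6,7,8,9,10]=12  [3,4,5,6,7,8,9,10]=12
  size 9 → [0,1,4,5,6,7,8,9,10]=24  [0,3,4,5,6,7,8,9,10]=24  [1,3,4,5,6,7,8,9,10]=24  [2,3,4,5,6,7,8,9,10]=12
  first=0(t) contributes 36
  first=1(r) contributes 36
  first=2(s) contributes 72
|[w]| = 144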